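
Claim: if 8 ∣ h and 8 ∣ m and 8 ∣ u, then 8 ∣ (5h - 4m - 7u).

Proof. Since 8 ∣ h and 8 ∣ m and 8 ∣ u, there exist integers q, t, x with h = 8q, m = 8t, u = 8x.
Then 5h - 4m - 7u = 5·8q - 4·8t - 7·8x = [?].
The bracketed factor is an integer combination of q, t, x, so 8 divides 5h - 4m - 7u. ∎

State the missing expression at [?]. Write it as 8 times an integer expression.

Each term has a factor of 8: 5·8q - 4·8t - 7·8x = 8·(5q - 4t - 7x).
Since 5q - 4t - 7x is an integer, 8 ∣ (5h - 4m - 7u).

8(5q - 4t - 7x)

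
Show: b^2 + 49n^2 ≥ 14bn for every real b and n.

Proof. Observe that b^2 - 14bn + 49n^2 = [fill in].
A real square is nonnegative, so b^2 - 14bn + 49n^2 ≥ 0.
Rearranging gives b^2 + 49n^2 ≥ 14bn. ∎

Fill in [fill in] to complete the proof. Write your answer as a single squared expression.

The leading and trailing coefficients are 1^2 and 7^2, and 14 = 2·1·7, so the trinomial is (b - 7n)^2.
Hence b^2 - 14bn + 49n^2 ≥ 0.

(b - 7n)^2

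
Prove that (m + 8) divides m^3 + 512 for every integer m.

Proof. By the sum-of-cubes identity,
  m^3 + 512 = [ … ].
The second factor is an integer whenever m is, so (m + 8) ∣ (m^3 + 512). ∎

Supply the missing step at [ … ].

(m + 8)(m^2 - 8m + 64)

Polynomial division of m^3 + 512 by m + 8 leaves remainder 0 and quotient m^2 - 8m + 64.
Hence m^3 + 512 = (m + 8)(m^2 - 8m + 64).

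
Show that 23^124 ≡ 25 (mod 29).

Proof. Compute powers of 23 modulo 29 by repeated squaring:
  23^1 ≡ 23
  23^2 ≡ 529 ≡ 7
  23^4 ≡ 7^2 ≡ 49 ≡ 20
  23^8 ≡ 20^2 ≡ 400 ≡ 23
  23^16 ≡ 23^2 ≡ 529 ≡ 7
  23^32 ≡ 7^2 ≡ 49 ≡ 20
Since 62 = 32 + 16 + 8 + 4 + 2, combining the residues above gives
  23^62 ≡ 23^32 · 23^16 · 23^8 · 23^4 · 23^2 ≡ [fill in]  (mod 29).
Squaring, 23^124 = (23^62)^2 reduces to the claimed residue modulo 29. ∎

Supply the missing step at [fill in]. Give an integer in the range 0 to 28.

23^32 · 23^16 · 23^8 · 23^4 · 23^2 ≡ 20 · 7 · 23 · 20 · 7 = 450800.
450800 mod 29 = 24, so 23^62 ≡ 24 (mod 29).

24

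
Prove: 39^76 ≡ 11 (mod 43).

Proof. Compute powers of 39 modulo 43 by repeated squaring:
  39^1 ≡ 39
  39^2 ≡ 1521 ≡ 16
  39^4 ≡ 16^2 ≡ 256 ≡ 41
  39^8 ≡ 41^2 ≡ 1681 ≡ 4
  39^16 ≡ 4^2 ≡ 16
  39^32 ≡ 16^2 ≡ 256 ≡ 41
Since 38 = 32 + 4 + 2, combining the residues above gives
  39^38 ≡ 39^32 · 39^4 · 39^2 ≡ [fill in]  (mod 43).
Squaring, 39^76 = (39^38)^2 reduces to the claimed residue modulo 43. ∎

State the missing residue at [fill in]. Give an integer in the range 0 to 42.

21

39^32 · 39^4 · 39^2 ≡ 41 · 41 · 16 = 26896.
26896 mod 43 = 21, so 39^38 ≡ 21 (mod 43).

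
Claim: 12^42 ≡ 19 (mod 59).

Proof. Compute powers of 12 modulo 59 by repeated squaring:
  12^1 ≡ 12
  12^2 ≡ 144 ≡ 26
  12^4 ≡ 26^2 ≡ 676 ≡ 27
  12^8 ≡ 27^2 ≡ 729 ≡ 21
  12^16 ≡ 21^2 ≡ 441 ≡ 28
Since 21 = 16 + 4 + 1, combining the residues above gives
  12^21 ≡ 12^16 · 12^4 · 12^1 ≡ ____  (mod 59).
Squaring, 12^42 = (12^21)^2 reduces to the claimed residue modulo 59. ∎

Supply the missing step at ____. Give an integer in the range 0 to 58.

Multiply the listed residues: 28 · 27 · 12 = 756 → 9072.
Reducing modulo 59: 9072 = 153·59 + 45, so 12^21 ≡ 45.

45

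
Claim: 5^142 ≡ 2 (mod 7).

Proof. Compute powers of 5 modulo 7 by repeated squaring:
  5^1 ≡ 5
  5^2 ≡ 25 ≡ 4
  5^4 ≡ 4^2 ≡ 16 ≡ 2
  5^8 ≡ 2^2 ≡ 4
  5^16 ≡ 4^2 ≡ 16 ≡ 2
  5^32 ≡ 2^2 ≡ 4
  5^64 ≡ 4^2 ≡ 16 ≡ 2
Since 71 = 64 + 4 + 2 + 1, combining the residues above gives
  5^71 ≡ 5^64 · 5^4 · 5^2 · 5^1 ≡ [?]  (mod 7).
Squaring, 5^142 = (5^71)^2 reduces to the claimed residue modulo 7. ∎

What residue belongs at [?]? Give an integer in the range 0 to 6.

5^64 · 5^4 · 5^2 · 5^1 ≡ 2 · 2 · 4 · 5 = 80.
80 mod 7 = 3, so 5^71 ≡ 3 (mod 7).

3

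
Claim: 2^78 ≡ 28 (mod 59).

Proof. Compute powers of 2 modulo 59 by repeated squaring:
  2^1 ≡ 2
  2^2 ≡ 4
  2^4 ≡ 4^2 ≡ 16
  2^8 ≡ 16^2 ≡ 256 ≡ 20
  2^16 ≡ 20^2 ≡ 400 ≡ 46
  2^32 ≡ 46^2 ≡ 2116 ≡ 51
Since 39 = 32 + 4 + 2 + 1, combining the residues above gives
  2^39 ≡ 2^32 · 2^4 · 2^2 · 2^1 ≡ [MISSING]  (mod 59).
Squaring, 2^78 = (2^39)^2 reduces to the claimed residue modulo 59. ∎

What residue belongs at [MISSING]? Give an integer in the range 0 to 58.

38

2^32 · 2^4 · 2^2 · 2^1 ≡ 51 · 16 · 4 · 2 = 6528.
6528 mod 59 = 38, so 2^39 ≡ 38 (mod 59).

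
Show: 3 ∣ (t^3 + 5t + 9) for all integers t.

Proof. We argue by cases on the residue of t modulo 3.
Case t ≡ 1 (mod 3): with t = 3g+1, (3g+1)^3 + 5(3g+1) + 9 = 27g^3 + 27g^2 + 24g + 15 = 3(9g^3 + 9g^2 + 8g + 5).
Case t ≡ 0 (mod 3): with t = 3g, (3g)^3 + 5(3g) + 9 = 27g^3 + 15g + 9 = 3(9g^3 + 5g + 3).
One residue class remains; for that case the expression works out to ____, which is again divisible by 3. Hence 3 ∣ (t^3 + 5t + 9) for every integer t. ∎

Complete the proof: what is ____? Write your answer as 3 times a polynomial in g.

3(9g^3 + 18g^2 + 17g + 9)

Only t ≡ 2 (mod 3) is unaccounted for. Put t = 3g+2:
(3g+2)^3 + 5(3g+2) + 9 expands to 27g^3 + 54g^2 + 51g + 27,
and factoring out 3 leaves 3(9g^3 + 18g^2 + 17g + 9).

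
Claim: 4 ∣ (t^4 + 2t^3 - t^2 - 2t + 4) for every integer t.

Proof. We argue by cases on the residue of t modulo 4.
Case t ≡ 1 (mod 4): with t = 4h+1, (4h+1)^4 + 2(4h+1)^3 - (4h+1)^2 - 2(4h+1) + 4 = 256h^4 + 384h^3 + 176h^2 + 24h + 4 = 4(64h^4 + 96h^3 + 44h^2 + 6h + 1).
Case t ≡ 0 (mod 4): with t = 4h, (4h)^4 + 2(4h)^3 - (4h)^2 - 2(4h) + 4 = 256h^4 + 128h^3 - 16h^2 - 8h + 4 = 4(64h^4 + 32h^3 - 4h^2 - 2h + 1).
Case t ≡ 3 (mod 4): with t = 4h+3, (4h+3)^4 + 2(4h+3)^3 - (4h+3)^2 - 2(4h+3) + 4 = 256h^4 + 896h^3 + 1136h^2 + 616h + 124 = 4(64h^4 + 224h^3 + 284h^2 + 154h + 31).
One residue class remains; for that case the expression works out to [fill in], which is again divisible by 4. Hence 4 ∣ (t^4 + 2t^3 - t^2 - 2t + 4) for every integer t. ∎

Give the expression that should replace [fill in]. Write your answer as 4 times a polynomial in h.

4(64h^4 + 160h^3 + 140h^2 + 50h + 7)

The residues treated are {1, 0, 3}, so the missing case is t ≡ 2 (mod 4); write t = 4h+2.
Then (4h+2)^4 + 2(4h+2)^3 - (4h+2)^2 - 2(4h+2) + 4 = 256h^4 + 640h^3 + 560h^2 + 200h + 28 = 4(64h^4 + 160h^3 + 140h^2 + 50h + 7).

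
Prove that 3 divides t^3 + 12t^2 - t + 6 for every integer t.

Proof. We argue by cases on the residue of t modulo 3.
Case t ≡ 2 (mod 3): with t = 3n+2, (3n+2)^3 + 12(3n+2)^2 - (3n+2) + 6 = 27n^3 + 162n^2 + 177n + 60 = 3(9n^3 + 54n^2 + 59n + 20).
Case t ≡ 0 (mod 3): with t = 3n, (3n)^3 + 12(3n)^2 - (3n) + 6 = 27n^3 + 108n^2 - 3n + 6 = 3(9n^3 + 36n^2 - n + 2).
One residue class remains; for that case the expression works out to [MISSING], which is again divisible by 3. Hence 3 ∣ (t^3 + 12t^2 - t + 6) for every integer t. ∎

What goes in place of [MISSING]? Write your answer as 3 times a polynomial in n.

3(9n^3 + 45n^2 + 26n + 6)

Only t ≡ 1 (mod 3) is unaccounted for. Put t = 3n+1:
(3n+1)^3 + 12(3n+1)^2 - (3n+1) + 6 expands to 27n^3 + 135n^2 + 78n + 18,
and factoring out 3 leaves 3(9n^3 + 45n^2 + 26n + 6).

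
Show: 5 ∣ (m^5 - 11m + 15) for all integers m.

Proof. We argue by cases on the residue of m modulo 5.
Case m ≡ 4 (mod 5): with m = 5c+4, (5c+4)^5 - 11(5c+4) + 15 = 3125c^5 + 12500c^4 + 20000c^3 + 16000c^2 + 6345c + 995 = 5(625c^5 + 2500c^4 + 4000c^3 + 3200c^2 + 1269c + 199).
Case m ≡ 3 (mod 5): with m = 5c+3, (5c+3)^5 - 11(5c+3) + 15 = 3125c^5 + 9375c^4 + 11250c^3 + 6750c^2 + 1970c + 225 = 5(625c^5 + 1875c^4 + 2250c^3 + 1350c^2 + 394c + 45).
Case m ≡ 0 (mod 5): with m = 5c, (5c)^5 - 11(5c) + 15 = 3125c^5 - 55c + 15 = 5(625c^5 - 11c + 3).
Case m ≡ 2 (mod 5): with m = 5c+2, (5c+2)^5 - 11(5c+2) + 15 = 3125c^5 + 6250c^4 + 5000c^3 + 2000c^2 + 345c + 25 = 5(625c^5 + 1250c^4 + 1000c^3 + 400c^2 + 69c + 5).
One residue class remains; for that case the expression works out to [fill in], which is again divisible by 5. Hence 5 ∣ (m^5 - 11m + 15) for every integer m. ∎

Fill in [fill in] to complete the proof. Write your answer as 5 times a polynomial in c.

5(625c^5 + 625c^4 + 250c^3 + 50c^2 - 6c + 1)

Only m ≡ 1 (mod 5) is unaccounted for. Put m = 5c+1:
(5c+1)^5 - 11(5c+1) + 15 expands to 3125c^5 + 3125c^4 + 1250c^3 + 250c^2 - 30c + 5,
and factoring out 5 leaves 5(625c^5 + 625c^4 + 250c^3 + 50c^2 - 6c + 1).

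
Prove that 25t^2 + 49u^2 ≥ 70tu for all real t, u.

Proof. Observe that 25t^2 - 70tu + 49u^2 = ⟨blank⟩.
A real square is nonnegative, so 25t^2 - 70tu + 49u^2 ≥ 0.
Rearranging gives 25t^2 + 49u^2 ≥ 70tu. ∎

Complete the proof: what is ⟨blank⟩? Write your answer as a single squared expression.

The leading and trailing coefficients are 5^2 and 7^2, and 70 = 2·5·7, so the trinomial is (5t - 7u)^2.
Hence 25t^2 - 70tu + 49u^2 ≥ 0.

(5t - 7u)^2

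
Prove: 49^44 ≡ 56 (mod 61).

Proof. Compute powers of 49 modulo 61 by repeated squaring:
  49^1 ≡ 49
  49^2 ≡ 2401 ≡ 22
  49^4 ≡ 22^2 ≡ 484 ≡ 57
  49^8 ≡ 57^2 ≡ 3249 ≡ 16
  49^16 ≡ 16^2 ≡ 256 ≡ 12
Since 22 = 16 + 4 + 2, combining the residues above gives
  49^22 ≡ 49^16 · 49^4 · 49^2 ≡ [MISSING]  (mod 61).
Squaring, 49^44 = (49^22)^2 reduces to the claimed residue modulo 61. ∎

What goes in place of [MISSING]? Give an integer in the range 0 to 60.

49^16 · 49^4 · 49^2 ≡ 12 · 57 · 22 = 15048.
15048 mod 61 = 42, so 49^22 ≡ 42 (mod 61).

42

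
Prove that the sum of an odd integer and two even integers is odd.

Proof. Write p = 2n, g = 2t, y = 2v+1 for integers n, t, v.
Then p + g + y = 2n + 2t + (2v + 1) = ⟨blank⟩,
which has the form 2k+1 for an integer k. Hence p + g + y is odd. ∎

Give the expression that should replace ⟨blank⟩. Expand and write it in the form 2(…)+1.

2n + 2t + (2v + 1) = 2n + 2t + 2v + 1
= 2(n + t + v) + 1.
Since n + t + v is an integer, the sum is of the form 2k+1 for an integer k.

2(n + t + v) + 1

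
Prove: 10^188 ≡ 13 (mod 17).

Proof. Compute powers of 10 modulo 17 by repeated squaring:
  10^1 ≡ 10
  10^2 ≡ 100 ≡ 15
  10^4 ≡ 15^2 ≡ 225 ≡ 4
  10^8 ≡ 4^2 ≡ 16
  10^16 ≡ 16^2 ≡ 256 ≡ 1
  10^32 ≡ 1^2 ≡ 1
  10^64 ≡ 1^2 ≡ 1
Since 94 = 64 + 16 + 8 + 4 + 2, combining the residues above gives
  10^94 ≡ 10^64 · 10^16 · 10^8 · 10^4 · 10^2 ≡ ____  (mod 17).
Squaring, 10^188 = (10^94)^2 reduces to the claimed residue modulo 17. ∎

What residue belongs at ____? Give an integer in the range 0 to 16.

Multiply the listed residues: 1 · 1 · 16 · 4 · 15 = 1 → 16 → 64 → 960.
Reducing modulo 17: 960 = 56·17 + 8, so 10^94 ≡ 8.

8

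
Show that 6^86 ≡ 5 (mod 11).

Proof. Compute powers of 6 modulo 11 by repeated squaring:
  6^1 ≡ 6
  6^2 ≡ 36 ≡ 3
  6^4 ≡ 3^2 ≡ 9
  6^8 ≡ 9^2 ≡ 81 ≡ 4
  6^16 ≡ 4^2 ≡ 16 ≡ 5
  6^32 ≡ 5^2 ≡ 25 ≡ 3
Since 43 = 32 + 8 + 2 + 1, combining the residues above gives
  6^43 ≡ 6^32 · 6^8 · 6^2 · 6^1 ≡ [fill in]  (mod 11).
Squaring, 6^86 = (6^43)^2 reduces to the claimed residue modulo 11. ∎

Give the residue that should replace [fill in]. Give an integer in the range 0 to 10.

7

Multiply the listed residues: 3 · 4 · 3 · 6 = 12 → 36 → 216.
Reducing modulo 11: 216 = 19·11 + 7, so 6^43 ≡ 7.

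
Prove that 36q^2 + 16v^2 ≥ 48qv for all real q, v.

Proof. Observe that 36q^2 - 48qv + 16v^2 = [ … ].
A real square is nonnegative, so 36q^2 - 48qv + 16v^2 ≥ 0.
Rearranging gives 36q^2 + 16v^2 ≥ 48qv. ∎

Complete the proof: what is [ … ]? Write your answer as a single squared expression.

(6q - 4v)^2

36q^2 - 48qv + 16v^2 is a perfect-square trinomial: the outer terms are (6q)^2 and (4v)^2, and the cross term is -2·6q·4v.
So 36q^2 - 48qv + 16v^2 = (6q - 4v)^2 ≥ 0.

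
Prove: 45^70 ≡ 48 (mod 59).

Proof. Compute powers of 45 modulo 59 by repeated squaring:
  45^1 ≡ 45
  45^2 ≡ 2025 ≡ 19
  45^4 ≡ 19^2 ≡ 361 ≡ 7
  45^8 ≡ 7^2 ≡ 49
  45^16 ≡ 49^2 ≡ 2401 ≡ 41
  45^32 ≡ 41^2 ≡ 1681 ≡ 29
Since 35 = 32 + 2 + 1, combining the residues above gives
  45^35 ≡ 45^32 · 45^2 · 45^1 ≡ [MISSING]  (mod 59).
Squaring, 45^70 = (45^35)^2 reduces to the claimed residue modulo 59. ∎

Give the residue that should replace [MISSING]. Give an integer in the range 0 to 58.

Multiply the listed residues: 29 · 19 · 45 = 551 → 24795.
Reducing modulo 59: 24795 = 420·59 + 15, so 45^35 ≡ 15.

15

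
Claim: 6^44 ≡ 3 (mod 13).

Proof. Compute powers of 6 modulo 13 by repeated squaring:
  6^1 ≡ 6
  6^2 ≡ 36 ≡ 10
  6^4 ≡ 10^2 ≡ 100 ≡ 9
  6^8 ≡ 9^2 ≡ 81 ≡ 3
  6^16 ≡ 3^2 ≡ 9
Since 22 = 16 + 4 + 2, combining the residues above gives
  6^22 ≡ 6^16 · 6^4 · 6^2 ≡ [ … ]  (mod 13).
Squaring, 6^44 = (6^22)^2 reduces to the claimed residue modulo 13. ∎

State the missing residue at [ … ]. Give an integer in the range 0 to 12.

4

6^16 · 6^4 · 6^2 ≡ 9 · 9 · 10 = 810.
810 mod 13 = 4, so 6^22 ≡ 4 (mod 13).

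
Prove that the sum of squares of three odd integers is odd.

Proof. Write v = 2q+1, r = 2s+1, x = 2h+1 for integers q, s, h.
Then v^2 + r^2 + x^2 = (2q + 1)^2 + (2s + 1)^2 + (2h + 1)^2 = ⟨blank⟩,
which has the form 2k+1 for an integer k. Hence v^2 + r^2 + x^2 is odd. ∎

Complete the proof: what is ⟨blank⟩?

2(2h^2 + 2h + 2q^2 + 2q + 2s^2 + 2s + 1) + 1

Expanding: (2q + 1)^2 + (2s + 1)^2 + (2h + 1)^2 = 4h^2 + 4h + 4q^2 + 4q + 4s^2 + 4s + 3.
Every term except the constant is even, so this is 2(2h^2 + 2h + 2q^2 + 2q + 2s^2 + 2s + 1) + 1,
and 2h^2 + 2h + 2q^2 + 2q + 2s^2 + 2s + 1 ∈ ℤ gives the required form.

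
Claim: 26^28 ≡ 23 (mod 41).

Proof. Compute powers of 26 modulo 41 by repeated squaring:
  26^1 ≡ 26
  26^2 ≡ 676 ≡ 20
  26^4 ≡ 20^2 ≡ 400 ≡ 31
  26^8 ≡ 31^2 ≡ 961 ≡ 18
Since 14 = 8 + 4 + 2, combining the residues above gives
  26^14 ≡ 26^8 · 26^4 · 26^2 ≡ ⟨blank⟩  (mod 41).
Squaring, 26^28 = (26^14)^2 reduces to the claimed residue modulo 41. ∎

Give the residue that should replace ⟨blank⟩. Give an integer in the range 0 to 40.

8

26^8 · 26^4 · 26^2 ≡ 18 · 31 · 20 = 11160.
11160 mod 41 = 8, so 26^14 ≡ 8 (mod 41).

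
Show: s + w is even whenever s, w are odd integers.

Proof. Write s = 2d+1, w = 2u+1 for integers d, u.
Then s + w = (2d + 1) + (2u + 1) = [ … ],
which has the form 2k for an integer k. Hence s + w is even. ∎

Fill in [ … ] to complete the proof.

(2d + 1) + (2u + 1) = 2d + 2u + 2
= 2(d + u + 1).
Since d + u + 1 is an integer, the sum is of the form 2k for an integer k.

2(d + u + 1)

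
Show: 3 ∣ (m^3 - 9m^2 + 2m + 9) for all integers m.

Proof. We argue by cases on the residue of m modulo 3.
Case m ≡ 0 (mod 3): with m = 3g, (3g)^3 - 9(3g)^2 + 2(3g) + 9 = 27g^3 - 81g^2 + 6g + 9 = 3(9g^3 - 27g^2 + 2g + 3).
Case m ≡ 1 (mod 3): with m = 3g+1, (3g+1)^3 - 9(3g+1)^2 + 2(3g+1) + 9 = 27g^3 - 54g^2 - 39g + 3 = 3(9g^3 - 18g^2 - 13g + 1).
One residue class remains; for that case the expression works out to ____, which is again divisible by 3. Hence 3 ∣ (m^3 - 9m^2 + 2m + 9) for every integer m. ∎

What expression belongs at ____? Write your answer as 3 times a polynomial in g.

3(9g^3 - 9g^2 - 22g - 5)

Only m ≡ 2 (mod 3) is unaccounted for. Put m = 3g+2:
(3g+2)^3 - 9(3g+2)^2 + 2(3g+2) + 9 expands to 27g^3 - 27g^2 - 66g - 15,
and factoring out 3 leaves 3(9g^3 - 9g^2 - 22g - 5).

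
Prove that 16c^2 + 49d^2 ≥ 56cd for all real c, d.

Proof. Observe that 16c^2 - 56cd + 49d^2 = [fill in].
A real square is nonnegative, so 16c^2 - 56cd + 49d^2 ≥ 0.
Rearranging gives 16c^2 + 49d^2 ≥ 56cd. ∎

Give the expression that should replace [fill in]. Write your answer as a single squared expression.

(4c - 7d)^2

The leading and trailing coefficients are 4^2 and 7^2, and 56 = 2·4·7, so the trinomial is (4c - 7d)^2.
Hence 16c^2 - 56cd + 49d^2 ≥ 0.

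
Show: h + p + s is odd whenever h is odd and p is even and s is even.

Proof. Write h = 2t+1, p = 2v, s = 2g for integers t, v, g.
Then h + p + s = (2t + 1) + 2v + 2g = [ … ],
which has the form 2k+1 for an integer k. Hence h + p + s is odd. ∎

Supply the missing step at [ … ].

2(g + t + v) + 1

(2t + 1) + 2v + 2g = 2g + 2t + 2v + 1
= 2(g + t + v) + 1.
Since g + t + v is an integer, the sum is of the form 2k+1 for an integer k.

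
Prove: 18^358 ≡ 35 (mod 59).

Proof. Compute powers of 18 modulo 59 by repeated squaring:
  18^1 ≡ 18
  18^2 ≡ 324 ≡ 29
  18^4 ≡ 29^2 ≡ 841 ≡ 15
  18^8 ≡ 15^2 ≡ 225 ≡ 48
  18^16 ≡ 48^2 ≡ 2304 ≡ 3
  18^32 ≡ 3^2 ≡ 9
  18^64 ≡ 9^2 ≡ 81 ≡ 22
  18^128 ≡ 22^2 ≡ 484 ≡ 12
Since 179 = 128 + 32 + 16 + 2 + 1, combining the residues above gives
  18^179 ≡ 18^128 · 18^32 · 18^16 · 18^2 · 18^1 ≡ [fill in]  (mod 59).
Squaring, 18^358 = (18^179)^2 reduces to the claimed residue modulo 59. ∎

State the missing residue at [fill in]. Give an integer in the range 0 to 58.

18^128 · 18^32 · 18^16 · 18^2 · 18^1 ≡ 12 · 9 · 3 · 29 · 18 = 169128.
169128 mod 59 = 34, so 18^179 ≡ 34 (mod 59).

34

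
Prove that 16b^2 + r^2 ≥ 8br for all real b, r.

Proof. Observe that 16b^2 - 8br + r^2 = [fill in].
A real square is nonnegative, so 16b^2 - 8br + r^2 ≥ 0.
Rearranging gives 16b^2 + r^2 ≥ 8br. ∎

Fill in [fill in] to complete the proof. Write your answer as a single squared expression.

(4b - r)^2

16b^2 - 8br + r^2 is a perfect-square trinomial: the outer terms are (4b)^2 and (r)^2, and the cross term is -2·4b·r.
So 16b^2 - 8br + r^2 = (4b - r)^2 ≥ 0.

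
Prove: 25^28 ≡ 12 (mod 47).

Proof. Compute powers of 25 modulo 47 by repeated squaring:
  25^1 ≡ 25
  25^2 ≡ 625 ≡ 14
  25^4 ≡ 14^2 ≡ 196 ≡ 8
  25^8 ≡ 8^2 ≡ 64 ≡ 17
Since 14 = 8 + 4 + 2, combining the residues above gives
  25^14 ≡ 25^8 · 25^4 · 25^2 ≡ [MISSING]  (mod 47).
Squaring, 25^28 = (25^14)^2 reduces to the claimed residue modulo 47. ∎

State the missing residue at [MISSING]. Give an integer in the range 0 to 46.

24

Multiply the listed residues: 17 · 8 · 14 = 136 → 1904.
Reducing modulo 47: 1904 = 40·47 + 24, so 25^14 ≡ 24.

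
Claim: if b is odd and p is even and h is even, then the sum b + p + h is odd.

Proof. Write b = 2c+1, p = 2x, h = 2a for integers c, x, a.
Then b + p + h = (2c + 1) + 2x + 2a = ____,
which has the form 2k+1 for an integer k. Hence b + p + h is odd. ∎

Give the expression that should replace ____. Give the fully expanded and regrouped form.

2(a + c + x) + 1

Expanding: (2c + 1) + 2x + 2a = 2a + 2c + 2x + 1.
Every term except the constant is even, so this is 2(a + c + x) + 1,
and a + c + x ∈ ℤ gives the required form.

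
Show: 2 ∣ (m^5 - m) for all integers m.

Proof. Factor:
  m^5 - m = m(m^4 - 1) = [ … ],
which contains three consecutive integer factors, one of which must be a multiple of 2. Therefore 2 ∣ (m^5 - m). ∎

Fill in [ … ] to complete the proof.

m^4 - 1 = (m^2 - 1)(m^2 + 1), and m^2 - 1 = (m-1)(m+1).
So m(m^4 - 1) = (m - 1)m(m + 1)(m^2 + 1).

(m - 1)m(m + 1)(m^2 + 1)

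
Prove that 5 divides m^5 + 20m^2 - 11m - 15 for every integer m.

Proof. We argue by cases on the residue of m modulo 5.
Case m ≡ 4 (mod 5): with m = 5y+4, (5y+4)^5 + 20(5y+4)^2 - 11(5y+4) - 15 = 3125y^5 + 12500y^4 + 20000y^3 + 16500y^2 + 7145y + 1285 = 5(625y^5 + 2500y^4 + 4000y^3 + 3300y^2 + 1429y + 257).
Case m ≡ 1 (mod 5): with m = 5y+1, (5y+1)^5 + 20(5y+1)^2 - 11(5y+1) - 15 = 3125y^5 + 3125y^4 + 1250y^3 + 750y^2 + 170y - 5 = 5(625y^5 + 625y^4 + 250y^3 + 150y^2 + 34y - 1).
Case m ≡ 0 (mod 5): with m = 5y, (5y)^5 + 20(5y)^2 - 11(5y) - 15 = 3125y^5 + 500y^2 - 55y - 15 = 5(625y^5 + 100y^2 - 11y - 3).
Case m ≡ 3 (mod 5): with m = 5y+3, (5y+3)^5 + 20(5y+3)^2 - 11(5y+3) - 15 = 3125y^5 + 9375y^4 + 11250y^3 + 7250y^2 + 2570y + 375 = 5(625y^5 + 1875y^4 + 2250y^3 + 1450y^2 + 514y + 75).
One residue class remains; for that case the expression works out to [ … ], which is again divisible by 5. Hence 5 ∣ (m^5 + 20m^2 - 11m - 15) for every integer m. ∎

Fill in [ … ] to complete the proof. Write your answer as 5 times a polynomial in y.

Only m ≡ 2 (mod 5) is unaccounted for. Put m = 5y+2:
(5y+2)^5 + 20(5y+2)^2 - 11(5y+2) - 15 expands to 3125y^5 + 6250y^4 + 5000y^3 + 2500y^2 + 745y + 75,
and factoring out 5 leaves 5(625y^5 + 1250y^4 + 1000y^3 + 500y^2 + 149y + 15).

5(625y^5 + 1250y^4 + 1000y^3 + 500y^2 + 149y + 15)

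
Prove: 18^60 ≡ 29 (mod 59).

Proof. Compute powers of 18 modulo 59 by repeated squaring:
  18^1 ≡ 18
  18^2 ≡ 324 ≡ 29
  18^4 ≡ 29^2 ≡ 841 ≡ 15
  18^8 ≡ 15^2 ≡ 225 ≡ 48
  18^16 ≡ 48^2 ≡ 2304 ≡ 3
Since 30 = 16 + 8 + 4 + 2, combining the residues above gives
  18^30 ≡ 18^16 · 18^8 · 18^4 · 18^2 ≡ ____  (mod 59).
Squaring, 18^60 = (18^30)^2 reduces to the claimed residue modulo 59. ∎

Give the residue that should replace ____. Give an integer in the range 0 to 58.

41

18^16 · 18^8 · 18^4 · 18^2 ≡ 3 · 48 · 15 · 29 = 62640.
62640 mod 59 = 41, so 18^30 ≡ 41 (mod 59).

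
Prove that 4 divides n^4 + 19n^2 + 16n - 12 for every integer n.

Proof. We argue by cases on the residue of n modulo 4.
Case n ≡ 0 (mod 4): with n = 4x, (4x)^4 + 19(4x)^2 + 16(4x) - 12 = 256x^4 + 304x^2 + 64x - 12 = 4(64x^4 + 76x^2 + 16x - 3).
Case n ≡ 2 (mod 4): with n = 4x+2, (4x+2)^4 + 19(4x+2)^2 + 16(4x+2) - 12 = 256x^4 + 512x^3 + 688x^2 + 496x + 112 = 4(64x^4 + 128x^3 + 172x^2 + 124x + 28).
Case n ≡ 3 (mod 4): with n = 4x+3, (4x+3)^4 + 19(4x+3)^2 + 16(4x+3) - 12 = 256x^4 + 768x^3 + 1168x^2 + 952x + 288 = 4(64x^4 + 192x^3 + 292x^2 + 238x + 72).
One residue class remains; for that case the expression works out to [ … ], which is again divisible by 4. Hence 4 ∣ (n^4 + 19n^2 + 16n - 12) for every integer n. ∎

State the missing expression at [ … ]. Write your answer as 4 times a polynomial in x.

4(64x^4 + 64x^3 + 100x^2 + 58x + 6)

The residues treated are {0, 2, 3}, so the missing case is n ≡ 1 (mod 4); write n = 4x+1.
Then (4x+1)^4 + 19(4x+1)^2 + 16(4x+1) - 12 = 256x^4 + 256x^3 + 400x^2 + 232x + 24 = 4(64x^4 + 64x^3 + 100x^2 + 58x + 6).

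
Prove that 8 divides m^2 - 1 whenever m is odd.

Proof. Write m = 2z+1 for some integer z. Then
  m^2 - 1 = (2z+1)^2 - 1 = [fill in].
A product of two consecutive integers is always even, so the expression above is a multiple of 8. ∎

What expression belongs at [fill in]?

(2z+1)^2 - 1 = 4z^2 + 4z + 1 - 1 = 4z^2 + 4z = 4z(z+1).
Since z and z+1 are consecutive, z(z+1) is even, and 4·(even) is a multiple of 8.

4z(z + 1)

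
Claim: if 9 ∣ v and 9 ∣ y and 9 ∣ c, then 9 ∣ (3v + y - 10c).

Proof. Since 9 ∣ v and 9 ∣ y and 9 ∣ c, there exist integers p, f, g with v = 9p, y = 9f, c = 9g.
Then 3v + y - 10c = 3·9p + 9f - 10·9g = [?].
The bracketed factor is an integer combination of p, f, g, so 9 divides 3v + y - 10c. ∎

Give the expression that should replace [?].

Each term has a factor of 9: 3·9p + 9f - 10·9g = 9·(f - 10g + 3p).
Since f - 10g + 3p is an integer, 9 ∣ (3v + y - 10c).

9(f - 10g + 3p)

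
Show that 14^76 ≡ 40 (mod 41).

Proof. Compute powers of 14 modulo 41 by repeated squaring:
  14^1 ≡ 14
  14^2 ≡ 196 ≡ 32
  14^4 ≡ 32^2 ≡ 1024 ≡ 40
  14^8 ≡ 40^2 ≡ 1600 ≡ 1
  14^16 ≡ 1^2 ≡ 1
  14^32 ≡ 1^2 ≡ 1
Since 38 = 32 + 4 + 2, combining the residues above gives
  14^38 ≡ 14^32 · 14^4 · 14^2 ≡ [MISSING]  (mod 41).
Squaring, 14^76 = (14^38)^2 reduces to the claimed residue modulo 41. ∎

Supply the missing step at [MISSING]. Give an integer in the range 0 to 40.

14^32 · 14^4 · 14^2 ≡ 1 · 40 · 32 = 1280.
1280 mod 41 = 9, so 14^38 ≡ 9 (mod 41).

9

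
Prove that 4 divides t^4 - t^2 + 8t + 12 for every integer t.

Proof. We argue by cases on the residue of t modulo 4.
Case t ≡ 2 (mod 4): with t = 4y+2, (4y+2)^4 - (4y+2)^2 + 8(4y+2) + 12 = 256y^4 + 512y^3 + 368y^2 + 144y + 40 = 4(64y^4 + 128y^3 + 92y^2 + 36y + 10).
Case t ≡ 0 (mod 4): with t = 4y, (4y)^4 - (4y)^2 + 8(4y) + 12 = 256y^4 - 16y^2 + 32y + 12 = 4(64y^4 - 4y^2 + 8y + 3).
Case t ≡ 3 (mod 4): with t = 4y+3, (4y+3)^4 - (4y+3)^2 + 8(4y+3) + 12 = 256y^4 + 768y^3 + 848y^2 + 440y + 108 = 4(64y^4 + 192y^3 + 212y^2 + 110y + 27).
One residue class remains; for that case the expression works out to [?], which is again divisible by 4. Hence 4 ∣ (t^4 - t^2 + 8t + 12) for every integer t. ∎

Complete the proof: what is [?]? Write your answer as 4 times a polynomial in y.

4(64y^4 + 64y^3 + 20y^2 + 10y + 5)

Only t ≡ 1 (mod 4) is unaccounted for. Put t = 4y+1:
(4y+1)^4 - (4y+1)^2 + 8(4y+1) + 12 expands to 256y^4 + 256y^3 + 80y^2 + 40y + 20,
and factoring out 4 leaves 4(64y^4 + 64y^3 + 20y^2 + 10y + 5).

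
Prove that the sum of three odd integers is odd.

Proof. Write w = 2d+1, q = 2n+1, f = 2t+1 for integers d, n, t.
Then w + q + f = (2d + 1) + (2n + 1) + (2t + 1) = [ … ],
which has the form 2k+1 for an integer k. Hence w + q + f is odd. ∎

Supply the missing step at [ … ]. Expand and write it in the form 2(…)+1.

2(d + n + t + 1) + 1

Expanding: (2d + 1) + (2n + 1) + (2t + 1) = 2d + 2n + 2t + 3.
Every term except the constant is even, so this is 2(d + n + t + 1) + 1,
and d + n + t + 1 ∈ ℤ gives the required form.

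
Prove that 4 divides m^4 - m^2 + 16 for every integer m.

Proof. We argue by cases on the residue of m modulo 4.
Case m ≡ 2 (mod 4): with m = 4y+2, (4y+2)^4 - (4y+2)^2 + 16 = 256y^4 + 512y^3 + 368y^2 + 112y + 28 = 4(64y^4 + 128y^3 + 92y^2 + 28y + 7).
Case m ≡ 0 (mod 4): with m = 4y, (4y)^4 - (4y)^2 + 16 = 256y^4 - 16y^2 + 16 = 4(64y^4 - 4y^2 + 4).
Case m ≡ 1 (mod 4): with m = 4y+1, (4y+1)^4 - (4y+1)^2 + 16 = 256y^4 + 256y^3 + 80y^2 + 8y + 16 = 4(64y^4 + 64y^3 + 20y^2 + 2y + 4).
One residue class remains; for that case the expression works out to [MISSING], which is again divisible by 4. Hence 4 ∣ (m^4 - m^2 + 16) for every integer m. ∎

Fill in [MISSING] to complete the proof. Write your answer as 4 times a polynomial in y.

4(64y^4 + 192y^3 + 212y^2 + 102y + 22)

The residues treated are {2, 0, 1}, so the missing case is m ≡ 3 (mod 4); write m = 4y+3.
Then (4y+3)^4 - (4y+3)^2 + 16 = 256y^4 + 768y^3 + 848y^2 + 408y + 88 = 4(64y^4 + 192y^3 + 212y^2 + 102y + 22).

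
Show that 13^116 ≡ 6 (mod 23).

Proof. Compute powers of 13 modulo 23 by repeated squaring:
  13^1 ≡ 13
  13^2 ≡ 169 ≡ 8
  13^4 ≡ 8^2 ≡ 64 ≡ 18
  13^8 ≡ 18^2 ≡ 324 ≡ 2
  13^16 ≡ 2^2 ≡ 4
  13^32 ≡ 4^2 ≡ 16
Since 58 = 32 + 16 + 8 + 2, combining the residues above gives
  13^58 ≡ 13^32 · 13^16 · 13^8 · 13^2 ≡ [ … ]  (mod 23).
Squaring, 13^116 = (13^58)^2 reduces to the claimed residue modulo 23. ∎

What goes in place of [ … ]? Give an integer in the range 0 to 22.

Multiply the listed residues: 16 · 4 · 2 · 8 = 64 → 128 → 1024.
Reducing modulo 23: 1024 = 44·23 + 12, so 13^58 ≡ 12.

12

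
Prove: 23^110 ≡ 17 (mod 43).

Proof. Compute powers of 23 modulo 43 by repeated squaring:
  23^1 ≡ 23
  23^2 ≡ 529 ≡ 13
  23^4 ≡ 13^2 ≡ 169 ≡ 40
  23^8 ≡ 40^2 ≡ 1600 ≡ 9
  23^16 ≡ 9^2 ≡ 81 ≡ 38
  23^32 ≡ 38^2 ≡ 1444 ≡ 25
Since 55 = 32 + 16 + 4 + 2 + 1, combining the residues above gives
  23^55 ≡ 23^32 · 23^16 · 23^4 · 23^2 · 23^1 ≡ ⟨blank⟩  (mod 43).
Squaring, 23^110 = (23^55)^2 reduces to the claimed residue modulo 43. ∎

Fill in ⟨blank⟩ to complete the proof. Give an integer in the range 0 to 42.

24

23^32 · 23^16 · 23^4 · 23^2 · 23^1 ≡ 25 · 38 · 40 · 13 · 23 = 11362000.
11362000 mod 43 = 24, so 23^55 ≡ 24 (mod 43).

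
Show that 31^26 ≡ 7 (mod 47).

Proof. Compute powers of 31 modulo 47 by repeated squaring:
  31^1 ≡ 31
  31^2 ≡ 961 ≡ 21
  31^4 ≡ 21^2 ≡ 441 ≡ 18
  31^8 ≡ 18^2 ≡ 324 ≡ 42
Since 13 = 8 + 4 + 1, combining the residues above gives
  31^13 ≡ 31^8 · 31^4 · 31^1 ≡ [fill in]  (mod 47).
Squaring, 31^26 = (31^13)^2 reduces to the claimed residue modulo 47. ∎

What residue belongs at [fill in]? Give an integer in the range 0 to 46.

30

Multiply the listed residues: 42 · 18 · 31 = 756 → 23436.
Reducing modulo 47: 23436 = 498·47 + 30, so 31^13 ≡ 30.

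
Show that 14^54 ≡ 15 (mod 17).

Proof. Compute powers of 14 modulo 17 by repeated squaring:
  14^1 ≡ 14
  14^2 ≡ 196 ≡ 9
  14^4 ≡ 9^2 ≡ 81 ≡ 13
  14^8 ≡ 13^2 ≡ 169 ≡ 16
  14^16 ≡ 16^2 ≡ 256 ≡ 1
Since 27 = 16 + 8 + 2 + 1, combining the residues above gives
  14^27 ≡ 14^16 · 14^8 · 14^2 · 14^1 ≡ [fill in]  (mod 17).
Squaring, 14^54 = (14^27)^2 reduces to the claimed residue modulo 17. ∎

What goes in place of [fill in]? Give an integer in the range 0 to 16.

14^16 · 14^8 · 14^2 · 14^1 ≡ 1 · 16 · 9 · 14 = 2016.
2016 mod 17 = 10, so 14^27 ≡ 10 (mod 17).

10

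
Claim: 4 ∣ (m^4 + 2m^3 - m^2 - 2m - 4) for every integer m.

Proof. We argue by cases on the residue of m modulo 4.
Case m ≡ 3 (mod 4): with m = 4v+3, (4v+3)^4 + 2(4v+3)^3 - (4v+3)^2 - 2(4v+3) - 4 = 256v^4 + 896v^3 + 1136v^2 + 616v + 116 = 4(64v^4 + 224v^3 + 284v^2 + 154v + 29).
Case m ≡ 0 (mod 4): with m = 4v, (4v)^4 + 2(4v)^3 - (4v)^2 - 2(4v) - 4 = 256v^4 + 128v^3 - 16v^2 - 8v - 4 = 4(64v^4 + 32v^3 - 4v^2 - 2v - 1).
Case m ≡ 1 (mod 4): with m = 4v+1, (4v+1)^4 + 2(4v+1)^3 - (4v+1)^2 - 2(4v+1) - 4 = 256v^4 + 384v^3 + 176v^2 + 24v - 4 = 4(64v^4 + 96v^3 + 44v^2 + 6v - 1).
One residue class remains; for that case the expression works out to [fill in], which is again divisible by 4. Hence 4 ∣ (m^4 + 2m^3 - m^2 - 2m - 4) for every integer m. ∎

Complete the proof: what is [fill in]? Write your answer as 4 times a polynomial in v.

4(64v^4 + 160v^3 + 140v^2 + 50v + 5)

Only m ≡ 2 (mod 4) is unaccounted for. Put m = 4v+2:
(4v+2)^4 + 2(4v+2)^3 - (4v+2)^2 - 2(4v+2) - 4 expands to 256v^4 + 640v^3 + 560v^2 + 200v + 20,
and factoring out 4 leaves 4(64v^4 + 160v^3 + 140v^2 + 50v + 5).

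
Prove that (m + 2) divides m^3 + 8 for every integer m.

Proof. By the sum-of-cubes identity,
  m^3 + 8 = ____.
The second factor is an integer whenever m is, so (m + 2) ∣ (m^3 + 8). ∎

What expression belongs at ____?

a^3 + b^3 = (a + b)(a^2 - ab + b^2). With a = m, b = 2:
m^3 + 8 = (m + 2)(m^2 - 2m + 4).

(m + 2)(m^2 - 2m + 4)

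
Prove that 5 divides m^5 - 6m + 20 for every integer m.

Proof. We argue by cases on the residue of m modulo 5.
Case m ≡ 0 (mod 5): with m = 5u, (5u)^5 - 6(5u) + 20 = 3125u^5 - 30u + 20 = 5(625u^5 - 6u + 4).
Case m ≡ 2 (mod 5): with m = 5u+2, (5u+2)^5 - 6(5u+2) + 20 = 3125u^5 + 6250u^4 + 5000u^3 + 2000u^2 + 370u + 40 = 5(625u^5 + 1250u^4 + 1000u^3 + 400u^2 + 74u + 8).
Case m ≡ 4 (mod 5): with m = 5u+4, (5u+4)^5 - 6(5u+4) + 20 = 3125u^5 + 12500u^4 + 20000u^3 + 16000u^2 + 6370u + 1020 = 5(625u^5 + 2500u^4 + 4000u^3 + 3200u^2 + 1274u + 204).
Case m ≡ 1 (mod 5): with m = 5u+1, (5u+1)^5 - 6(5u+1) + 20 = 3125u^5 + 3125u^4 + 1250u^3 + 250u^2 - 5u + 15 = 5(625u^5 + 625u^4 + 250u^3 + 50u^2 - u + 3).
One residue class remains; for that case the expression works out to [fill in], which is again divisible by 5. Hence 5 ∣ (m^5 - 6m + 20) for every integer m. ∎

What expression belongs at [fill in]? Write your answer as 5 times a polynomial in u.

5(625u^5 + 1875u^4 + 2250u^3 + 1350u^2 + 399u + 49)

The residues treated are {0, 2, 4, 1}, so the missing case is m ≡ 3 (mod 5); write m = 5u+3.
Then (5u+3)^5 - 6(5u+3) + 20 = 3125u^5 + 9375u^4 + 11250u^3 + 6750u^2 + 1995u + 245 = 5(625u^5 + 1875u^4 + 2250u^3 + 1350u^2 + 399u + 49).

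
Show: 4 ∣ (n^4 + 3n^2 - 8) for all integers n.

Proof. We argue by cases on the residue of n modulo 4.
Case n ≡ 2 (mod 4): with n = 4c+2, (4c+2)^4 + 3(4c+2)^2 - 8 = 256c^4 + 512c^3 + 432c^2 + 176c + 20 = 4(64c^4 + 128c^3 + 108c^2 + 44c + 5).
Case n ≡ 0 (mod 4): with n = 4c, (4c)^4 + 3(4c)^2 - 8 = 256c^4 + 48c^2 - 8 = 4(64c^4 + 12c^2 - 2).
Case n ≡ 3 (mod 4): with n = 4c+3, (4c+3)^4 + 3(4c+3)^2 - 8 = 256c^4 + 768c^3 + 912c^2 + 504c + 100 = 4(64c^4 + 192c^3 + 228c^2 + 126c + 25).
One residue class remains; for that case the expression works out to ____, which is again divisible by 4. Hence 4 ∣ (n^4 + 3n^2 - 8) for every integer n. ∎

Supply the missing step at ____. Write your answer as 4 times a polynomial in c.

4(64c^4 + 64c^3 + 36c^2 + 10c - 1)

The residues treated are {2, 0, 3}, so the missing case is n ≡ 1 (mod 4); write n = 4c+1.
Then (4c+1)^4 + 3(4c+1)^2 - 8 = 256c^4 + 256c^3 + 144c^2 + 40c - 4 = 4(64c^4 + 64c^3 + 36c^2 + 10c - 1).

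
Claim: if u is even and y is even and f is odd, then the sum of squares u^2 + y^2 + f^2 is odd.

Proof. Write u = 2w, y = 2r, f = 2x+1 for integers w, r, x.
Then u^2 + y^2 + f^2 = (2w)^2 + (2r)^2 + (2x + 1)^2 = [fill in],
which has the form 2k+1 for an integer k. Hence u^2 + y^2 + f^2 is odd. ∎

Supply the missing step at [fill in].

2(2r^2 + 2w^2 + 2x^2 + 2x) + 1

(2w)^2 + (2r)^2 + (2x + 1)^2 = 4r^2 + 4w^2 + 4x^2 + 4x + 1
= 2(2r^2 + 2w^2 + 2x^2 + 2x) + 1.
Since 2r^2 + 2w^2 + 2x^2 + 2x is an integer, the sum of squares is of the form 2k+1 for an integer k.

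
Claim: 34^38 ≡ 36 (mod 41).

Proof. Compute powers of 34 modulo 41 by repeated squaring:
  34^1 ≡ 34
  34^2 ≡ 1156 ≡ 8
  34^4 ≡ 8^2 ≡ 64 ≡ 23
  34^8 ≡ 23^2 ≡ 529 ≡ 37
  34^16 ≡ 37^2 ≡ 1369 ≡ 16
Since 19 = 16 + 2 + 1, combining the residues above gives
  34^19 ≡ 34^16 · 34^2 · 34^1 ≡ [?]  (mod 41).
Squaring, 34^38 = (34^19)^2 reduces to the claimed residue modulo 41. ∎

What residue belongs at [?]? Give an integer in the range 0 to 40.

34^16 · 34^2 · 34^1 ≡ 16 · 8 · 34 = 4352.
4352 mod 41 = 6, so 34^19 ≡ 6 (mod 41).

6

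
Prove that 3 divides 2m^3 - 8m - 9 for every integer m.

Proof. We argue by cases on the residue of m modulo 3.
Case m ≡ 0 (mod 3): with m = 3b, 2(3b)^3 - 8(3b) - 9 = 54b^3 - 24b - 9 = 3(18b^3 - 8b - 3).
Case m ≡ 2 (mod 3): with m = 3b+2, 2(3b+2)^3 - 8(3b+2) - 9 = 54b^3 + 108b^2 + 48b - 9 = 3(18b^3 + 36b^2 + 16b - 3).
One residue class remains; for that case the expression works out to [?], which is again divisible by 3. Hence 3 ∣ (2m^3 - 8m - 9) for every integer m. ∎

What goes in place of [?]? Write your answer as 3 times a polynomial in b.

Only m ≡ 1 (mod 3) is unaccounted for. Put m = 3b+1:
2(3b+1)^3 - 8(3b+1) - 9 expands to 54b^3 + 54b^2 - 6b - 15,
and factoring out 3 leaves 3(18b^3 + 18b^2 - 2b - 5).

3(18b^3 + 18b^2 - 2b - 5)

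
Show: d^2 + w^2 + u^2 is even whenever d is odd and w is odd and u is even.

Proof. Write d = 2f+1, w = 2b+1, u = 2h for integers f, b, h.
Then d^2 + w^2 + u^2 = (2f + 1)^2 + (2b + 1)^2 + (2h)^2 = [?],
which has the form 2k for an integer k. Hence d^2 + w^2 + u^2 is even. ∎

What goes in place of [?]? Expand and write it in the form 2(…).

(2f + 1)^2 + (2b + 1)^2 + (2h)^2 = 4b^2 + 4b + 4f^2 + 4f + 4h^2 + 2
= 2(2b^2 + 2b + 2f^2 + 2f + 2h^2 + 1).
Since 2b^2 + 2b + 2f^2 + 2f + 2h^2 + 1 is an integer, the sum of squares is of the form 2k for an integer k.

2(2b^2 + 2b + 2f^2 + 2f + 2h^2 + 1)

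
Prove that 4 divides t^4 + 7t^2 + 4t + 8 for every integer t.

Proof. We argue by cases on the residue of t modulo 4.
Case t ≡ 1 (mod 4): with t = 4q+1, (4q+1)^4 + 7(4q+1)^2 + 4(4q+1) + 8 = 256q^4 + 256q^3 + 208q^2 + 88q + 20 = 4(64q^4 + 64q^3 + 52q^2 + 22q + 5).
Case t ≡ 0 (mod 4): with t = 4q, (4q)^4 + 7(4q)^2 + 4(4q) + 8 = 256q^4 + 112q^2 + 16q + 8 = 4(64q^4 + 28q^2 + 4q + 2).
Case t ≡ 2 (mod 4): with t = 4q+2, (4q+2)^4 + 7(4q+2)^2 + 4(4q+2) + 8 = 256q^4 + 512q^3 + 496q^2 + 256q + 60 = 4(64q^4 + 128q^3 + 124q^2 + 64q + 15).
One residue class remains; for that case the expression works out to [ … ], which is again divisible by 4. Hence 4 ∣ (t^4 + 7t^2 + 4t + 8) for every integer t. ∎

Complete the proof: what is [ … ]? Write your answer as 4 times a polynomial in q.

4(64q^4 + 192q^3 + 244q^2 + 154q + 41)

Only t ≡ 3 (mod 4) is unaccounted for. Put t = 4q+3:
(4q+3)^4 + 7(4q+3)^2 + 4(4q+3) + 8 expands to 256q^4 + 768q^3 + 976q^2 + 616q + 164,
and factoring out 4 leaves 4(64q^4 + 192q^3 + 244q^2 + 154q + 41).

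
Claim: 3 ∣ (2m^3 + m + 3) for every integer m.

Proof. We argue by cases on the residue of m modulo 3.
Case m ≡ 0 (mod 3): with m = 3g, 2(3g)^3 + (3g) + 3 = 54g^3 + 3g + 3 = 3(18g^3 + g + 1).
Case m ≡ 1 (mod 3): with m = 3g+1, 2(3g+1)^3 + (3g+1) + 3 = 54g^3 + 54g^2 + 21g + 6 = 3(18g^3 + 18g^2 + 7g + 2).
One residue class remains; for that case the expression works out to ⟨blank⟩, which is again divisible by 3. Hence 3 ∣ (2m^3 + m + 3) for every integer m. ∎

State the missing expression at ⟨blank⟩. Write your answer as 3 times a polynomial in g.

3(18g^3 + 36g^2 + 25g + 7)

The residues treated are {0, 1}, so the missing case is m ≡ 2 (mod 3); write m = 3g+2.
Then 2(3g+2)^3 + (3g+2) + 3 = 54g^3 + 108g^2 + 75g + 21 = 3(18g^3 + 36g^2 + 25g + 7).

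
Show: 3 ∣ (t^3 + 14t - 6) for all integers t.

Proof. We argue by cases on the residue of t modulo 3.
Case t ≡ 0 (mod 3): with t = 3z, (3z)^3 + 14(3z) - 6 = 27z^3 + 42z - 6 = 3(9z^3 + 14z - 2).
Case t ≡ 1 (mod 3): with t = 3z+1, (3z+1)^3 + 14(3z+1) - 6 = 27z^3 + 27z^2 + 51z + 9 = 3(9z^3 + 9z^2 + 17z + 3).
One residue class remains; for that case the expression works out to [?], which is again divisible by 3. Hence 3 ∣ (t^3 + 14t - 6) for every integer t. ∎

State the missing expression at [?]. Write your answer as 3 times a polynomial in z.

3(9z^3 + 18z^2 + 26z + 10)

The residues treated are {0, 1}, so the missing case is t ≡ 2 (mod 3); write t = 3z+2.
Then (3z+2)^3 + 14(3z+2) - 6 = 27z^3 + 54z^2 + 78z + 30 = 3(9z^3 + 18z^2 + 26z + 10).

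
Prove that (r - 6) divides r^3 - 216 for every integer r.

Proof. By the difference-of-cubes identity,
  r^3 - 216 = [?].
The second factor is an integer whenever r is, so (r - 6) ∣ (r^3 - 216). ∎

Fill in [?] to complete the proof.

Polynomial division of r^3 - 216 by r - 6 leaves remainder 0 and quotient r^2 + 6r + 36.
Hence r^3 - 216 = (r - 6)(r^2 + 6r + 36).

(r - 6)(r^2 + 6r + 36)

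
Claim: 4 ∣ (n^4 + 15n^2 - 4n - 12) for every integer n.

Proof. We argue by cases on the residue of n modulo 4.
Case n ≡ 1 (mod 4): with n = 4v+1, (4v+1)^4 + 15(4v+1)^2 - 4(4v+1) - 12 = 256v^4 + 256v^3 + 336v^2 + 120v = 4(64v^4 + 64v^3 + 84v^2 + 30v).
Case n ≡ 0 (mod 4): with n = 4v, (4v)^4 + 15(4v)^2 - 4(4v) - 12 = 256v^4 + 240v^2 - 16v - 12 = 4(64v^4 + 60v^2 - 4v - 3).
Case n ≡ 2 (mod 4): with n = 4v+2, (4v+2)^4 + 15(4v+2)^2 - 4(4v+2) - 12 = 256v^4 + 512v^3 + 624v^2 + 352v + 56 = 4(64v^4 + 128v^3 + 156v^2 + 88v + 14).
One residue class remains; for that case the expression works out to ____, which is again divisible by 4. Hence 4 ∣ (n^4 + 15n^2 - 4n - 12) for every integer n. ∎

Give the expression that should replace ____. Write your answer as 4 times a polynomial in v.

4(64v^4 + 192v^3 + 276v^2 + 194v + 48)

Only n ≡ 3 (mod 4) is unaccounted for. Put n = 4v+3:
(4v+3)^4 + 15(4v+3)^2 - 4(4v+3) - 12 expands to 256v^4 + 768v^3 + 1104v^2 + 776v + 192,
and factoring out 4 leaves 4(64v^4 + 192v^3 + 276v^2 + 194v + 48).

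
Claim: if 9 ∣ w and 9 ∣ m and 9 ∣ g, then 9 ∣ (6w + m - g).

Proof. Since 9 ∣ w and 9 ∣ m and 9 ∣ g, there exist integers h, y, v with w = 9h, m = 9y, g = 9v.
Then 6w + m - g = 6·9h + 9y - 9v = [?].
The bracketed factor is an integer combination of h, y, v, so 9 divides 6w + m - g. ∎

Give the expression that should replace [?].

9(6h - v + y)

Each term has a factor of 9: 6·9h + 9y - 9v = 9·(6h - v + y).
Since 6h - v + y is an integer, 9 ∣ (6w + m - g).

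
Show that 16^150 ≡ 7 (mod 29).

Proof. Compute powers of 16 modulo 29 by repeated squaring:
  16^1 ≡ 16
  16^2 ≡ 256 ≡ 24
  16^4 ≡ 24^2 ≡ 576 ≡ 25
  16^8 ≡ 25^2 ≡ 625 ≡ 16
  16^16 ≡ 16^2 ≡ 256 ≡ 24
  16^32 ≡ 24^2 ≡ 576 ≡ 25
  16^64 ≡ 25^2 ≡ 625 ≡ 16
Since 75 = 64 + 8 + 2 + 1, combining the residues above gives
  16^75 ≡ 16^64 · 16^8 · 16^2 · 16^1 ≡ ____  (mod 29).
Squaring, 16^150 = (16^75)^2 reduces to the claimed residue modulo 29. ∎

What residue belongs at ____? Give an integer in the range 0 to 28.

23

16^64 · 16^8 · 16^2 · 16^1 ≡ 16 · 16 · 24 · 16 = 98304.
98304 mod 29 = 23, so 16^75 ≡ 23 (mod 29).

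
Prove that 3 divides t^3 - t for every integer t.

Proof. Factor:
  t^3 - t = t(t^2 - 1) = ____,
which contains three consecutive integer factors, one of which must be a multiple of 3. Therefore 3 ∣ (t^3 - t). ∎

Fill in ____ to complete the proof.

t(t^2 - 1) = t(t - 1)(t + 1) = (t - 1)t(t + 1).
These three factors are consecutive integers, so their product is divisible by 3.

(t - 1)t(t + 1)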